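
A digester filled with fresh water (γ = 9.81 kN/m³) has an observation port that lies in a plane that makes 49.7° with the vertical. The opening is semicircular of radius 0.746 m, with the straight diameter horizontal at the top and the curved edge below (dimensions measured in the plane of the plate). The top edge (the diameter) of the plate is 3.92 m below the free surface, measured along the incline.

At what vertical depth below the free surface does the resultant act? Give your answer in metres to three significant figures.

γ = 9.81 kN/m³.
The plate makes 49.7° with the vertical, i.e. θ = 90° − 49.7° = 40.3° to the horizontal. Measuring y along the incline from the free-surface line, vertical depth h = y·sinθ with sinθ = 0.646790.
The centroid of a semicircle lies 4r/(3π) = 0.316612 m from the diameter, here below the top edge, so y_c = 3.92 + 0.316612 = 4.23661 m and h_c = 4.23661 × 0.646790 = 2.7402 m.
A = πr²/2 = π × 0.746²/2 = 0.874173 m².
Resultant F = γ·h_c·A = 9.81 × 2.7402 × 0.874173 = 23.499 kN.
I_c = (π/8 − 8/(9π))·r⁴ = 0.109757 × 0.746⁴ = 0.0339928 m⁴.
Centre of pressure: y_p = y_c + I_c/(y_c·A) = 4.23661 + 0.0339928/(4.23661 × 0.874173) = 4.23661 + 0.00917849 = 4.24579 m along the plane.
Vertically, h_p = y_p·sinθ = 4.24579 × 0.646790 = 2.74613 m.

h_p = 2.75 m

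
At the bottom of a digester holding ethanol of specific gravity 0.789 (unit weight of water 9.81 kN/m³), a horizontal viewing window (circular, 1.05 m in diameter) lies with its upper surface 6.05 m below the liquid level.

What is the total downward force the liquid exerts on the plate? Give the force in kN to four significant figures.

γ = 0.789 × 9.81 = 7.74009 kN/m³.
The plate is horizontal, so pressure is uniform at p = γ·h = 7.74009 × 6.05 = 46.8275 kN/m².
A = π(0.525)² = 0.865901 m².
F = p·A = 46.8275 × 0.865901 = 40.548 kN.

F ≈ 40.55 kN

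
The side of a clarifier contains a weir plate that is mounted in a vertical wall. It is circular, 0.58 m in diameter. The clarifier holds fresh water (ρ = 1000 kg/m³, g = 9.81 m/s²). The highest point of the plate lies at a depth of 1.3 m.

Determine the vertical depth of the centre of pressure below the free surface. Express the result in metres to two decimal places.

h_p = 1.60 m

γ = ρg = 1000 × 9.81 = 9810 N/m³ = 9.81 kN/m³.
The centroid is at the centre, 0.29 m below the top of the plate, so the centroid depth is h_c = 1.3 + 0.29 = 1.59 m.
A = π(0.29)² = 0.264208 m².
Resultant F = γ·h_c·A = 9.81 × 1.59 × 0.264208 = 4.12109 kN.
I_c = πr⁴/4 = π × 0.29⁴/4 = 0.00555497 m⁴.
Centre of pressure: y_p = y_c + I_c/(y_c·A) = 1.59 + 0.00555497/(1.59 × 0.264208) = 1.59 + 0.0132233 = 1.60322 m along the plane.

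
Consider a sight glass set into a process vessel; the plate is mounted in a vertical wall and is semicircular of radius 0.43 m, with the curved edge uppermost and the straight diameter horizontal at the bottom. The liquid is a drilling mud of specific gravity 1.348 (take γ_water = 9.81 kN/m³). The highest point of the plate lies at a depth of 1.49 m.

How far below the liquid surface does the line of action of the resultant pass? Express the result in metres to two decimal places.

h_p = 1.74 m

γ = 1.348 × 9.81 = 13.22388 kN/m³.
The centroid lies 4r/(3π) = 0.182498 m above the diameter, so r − 4r/(3π) = 0.43 − 0.182498 = 0.247502 m below the topmost point, so the centroid depth is h_c = 1.49 + 0.247502 = 1.7375 m.
A = πr²/2 = π × 0.43²/2 = 0.29044 m².
Resultant F = γ·h_c·A = 13.22388 × 1.7375 × 0.29044 = 6.67329 kN.
I_c = (π/8 − 8/(9π))·r⁴ = 0.109757 × 0.43⁴ = 0.00375237 m⁴.
Centre of pressure: y_p = y_c + I_c/(y_c·A) = 1.7375 + 0.00375237/(1.7375 × 0.29044) = 1.7375 + 0.00743574 = 1.74494 m along the plane.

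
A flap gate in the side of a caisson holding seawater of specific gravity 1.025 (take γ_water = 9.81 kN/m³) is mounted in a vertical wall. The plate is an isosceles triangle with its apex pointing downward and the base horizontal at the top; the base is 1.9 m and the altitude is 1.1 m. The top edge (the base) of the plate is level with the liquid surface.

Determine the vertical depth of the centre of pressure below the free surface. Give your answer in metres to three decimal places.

γ = 1.025 × 9.81 = 10.05525 kN/m³.
With the apex down, the centroid sits h/3 = 1.1/3 = 0.366667 m below the base (the top edge), so the centroid depth is h_c = 0.366667 m.
A = ½ × 1.9 × 1.1 = 1.045 m².
Resultant F = γ·h_c·A = 10.05525 × 0.366667 × 1.045 = 3.85284 kN.
I_c = b·h³/36 = 1.9 × 1.1³/36 = 0.0702472 m⁴.
Centre of pressure: y_p = y_c + I_c/(y_c·A) = 0.366667 + 0.0702472/(0.366667 × 1.045) = 0.366667 + 0.183333 = 0.55 m along the plane.

h_p = 0.550 m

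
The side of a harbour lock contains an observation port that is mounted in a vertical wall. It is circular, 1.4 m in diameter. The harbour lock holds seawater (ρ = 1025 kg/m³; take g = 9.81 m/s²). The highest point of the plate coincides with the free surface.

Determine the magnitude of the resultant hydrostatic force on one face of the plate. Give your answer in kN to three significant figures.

γ = ρg = 1025 × 9.81 / 1000 = 10.05525 kN/m³.
The centroid is at the centre, 0.7 m below the top of the plate, so the centroid depth is h_c = 0.7 m.
A = π(0.7)² = 1.53938 m².
Resultant F = γ·h_c·A = 10.05525 × 0.7 × 1.53938 = 10.8352 kN.

F ≈ 10.8 kN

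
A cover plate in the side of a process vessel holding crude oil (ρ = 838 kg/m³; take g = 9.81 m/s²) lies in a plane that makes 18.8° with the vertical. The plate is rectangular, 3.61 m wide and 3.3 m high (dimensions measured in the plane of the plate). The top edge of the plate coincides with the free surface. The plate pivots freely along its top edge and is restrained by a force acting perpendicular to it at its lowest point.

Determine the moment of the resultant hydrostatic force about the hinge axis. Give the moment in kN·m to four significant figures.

γ = ρg = 838 × 9.81 / 1000 = 8.22078 kN/m³.
The plate makes 18.8° with the vertical, i.e. θ = 90° − 18.8° = 71.2° to the horizontal. Measuring y along the incline from the free-surface line, vertical depth h = y·sinθ with sinθ = 0.946649.
The centroid lies 3.3/2 = 1.65 m below the top edge, so y_c = 1.65 m and h_c = 1.65 × 0.946649 = 1.56197 m.
A = 3.61 × 3.3 = 11.913 m².
Resultant F = γ·h_c·A = 8.22078 × 1.56197 × 11.913 = 152.97 kN.
I_c = b·h³/12 = 3.61 × 3.3³/12 = 10.811 m⁴.
Centre of pressure: y_p = y_c + I_c/(y_c·A) = 1.65 + 10.811/(1.65 × 11.913) = 1.65 + 0.549998 = 2.2 m along the plane.
The resultant acts 1.65 + 0.549998 = 2.2 m (along the plate) below the hinge at the top edge, so the moment about the hinge is M = F × 2.2 = 152.97 × 2.2 = 336.534 kN·m.

M ≈ 336.5 kN·m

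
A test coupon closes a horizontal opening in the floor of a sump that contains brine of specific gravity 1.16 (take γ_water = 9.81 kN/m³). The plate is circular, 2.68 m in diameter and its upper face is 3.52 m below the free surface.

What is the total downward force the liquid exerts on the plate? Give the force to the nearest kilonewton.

F ≈ 226 kN

γ = 1.16 × 9.81 = 11.3796 kN/m³.
The plate is horizontal, so pressure is uniform at p = γ·h = 11.3796 × 3.52 = 40.0562 kN/m².
A = π(1.34)² = 5.64104 m².
F = p·A = 40.0562 × 5.64104 = 225.959 kN.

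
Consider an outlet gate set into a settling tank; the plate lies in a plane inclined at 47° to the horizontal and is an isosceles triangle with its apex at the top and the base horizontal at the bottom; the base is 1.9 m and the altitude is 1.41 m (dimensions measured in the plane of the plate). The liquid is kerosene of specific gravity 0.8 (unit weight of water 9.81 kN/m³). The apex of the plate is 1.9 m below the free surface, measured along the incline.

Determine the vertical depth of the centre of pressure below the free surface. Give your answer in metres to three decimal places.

γ = 0.8 × 9.81 = 7.848 kN/m³.
Let θ = 47° be the plate's angle to the horizontal; measure y along the incline from where the plane meets the free surface. Vertical depth h = y·sinθ with sinθ = 0.731354.
With the apex up, the centroid sits 2h/3 = 2 × 1.41/3 = 0.94 m below the apex, so y_c = 1.9 + 0.94 = 2.84 m and h_c = 2.84 × 0.731354 = 2.07705 m.
A = ½ × 1.9 × 1.41 = 1.3395 m².
Resultant F = γ·h_c·A = 7.848 × 2.07705 × 1.3395 = 21.8348 kN.
I_c = b·h³/36 = 1.9 × 1.41³/36 = 0.147948 m⁴.
Centre of pressure: y_p = y_c + I_c/(y_c·A) = 2.84 + 0.147948/(2.84 × 1.3395) = 2.84 + 0.0388909 = 2.87889 m along the plane.
Vertically, h_p = y_p·sinθ = 2.87889 × 0.731354 = 2.10549 m.

h_p = 2.105 m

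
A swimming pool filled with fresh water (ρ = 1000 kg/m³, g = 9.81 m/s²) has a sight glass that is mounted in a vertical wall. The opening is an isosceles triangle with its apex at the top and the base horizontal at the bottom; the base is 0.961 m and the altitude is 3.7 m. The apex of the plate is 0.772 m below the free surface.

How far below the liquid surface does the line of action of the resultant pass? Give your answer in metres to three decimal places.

γ = ρg = 1000 × 9.81 = 9810 N/m³ = 9.81 kN/m³.
With the apex up, the centroid sits 2h/3 = 2 × 3.7/3 = 2.46667 m below the apex, so the centroid depth is h_c = 0.772 + 2.46667 = 3.23867 m.
A = ½ × 0.961 × 3.7 = 1.77785 m².
Resultant F = γ·h_c·A = 9.81 × 3.23867 × 1.77785 = 56.4847 kN.
I_c = b·h³/36 = 0.961 × 3.7³/36 = 1.35215 m⁴.
Centre of pressure: y_p = y_c + I_c/(y_c·A) = 3.23867 + 1.35215/(3.23867 × 1.77785) = 3.23867 + 0.234835 = 3.4735 m along the plane.

h_p = 3.474 m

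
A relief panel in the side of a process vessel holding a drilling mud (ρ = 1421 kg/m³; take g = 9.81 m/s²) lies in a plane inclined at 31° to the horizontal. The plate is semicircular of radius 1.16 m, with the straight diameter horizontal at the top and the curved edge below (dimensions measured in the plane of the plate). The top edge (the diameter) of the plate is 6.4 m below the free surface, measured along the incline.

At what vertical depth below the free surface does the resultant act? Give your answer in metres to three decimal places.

h_p = 3.557 m

γ = ρg = 1421 × 9.81 / 1000 = 13.94001 kN/m³.
Let θ = 31° be the plate's angle to the horizontal; measure y along the incline from where the plane meets the free surface. Vertical depth h = y·sinθ with sinθ = 0.515038.
The centroid of a semicircle lies 4r/(3π) = 0.492319 m from the diameter, here below the top edge, so y_c = 6.4 + 0.492319 = 6.89232 m and h_c = 6.89232 × 0.515038 = 3.54981 m.
A = πr²/2 = π × 1.16²/2 = 2.11366 m².
Resultant F = γ·h_c·A = 13.94001 × 3.54981 × 2.11366 = 104.593 kN.
I_c = (π/8 − 8/(9π))·r⁴ = 0.109757 × 1.16⁴ = 0.19873 m⁴.
Centre of pressure: y_p = y_c + I_c/(y_c·A) = 6.89232 + 0.19873/(6.89232 × 2.11366) = 6.89232 + 0.0136415 = 6.90596 m along the plane.
Vertically, h_p = y_p·sinθ = 6.90596 × 0.515038 = 3.55683 m.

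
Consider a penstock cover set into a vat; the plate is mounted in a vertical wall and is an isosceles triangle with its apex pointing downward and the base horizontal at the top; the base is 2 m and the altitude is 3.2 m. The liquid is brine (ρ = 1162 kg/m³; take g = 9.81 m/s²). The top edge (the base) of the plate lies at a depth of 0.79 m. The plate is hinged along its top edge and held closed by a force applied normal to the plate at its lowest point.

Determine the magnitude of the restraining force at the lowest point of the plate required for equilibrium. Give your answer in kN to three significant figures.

P ≈ 29.1 kN

γ = ρg = 1162 × 9.81 / 1000 = 11.39922 kN/m³.
With the apex down, the centroid sits h/3 = 3.2/3 = 1.06667 m below the base (the top edge), so the centroid depth is h_c = 0.79 + 1.06667 = 1.85667 m.
A = ½ × 2 × 3.2 = 3.2 m².
Resultant F = γ·h_c·A = 11.39922 × 1.85667 × 3.2 = 67.7267 kN.
I_c = b·h³/36 = 2 × 3.2³/36 = 1.82044 m⁴.
Centre of pressure: y_p = y_c + I_c/(y_c·A) = 1.85667 + 1.82044/(1.85667 × 3.2) = 1.85667 + 0.306402 = 2.16307 m along the plane.
The resultant acts 1.06667 + 0.306402 = 1.37307 m (along the plate) below the hinge at the top edge, so the moment about the hinge is M = F × 1.37307 = 67.7267 × 1.37307 = 92.9935 kN·m.
A normal force at the bottom, 3.2 m from the hinge, must supply this moment: P = 92.9935/3.2 = 29.0605 kN.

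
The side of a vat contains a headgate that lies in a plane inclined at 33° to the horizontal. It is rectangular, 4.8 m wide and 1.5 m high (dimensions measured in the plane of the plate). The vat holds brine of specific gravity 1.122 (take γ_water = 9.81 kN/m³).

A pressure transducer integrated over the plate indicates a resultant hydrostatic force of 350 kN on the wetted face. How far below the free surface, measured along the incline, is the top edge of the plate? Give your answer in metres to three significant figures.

y_top ≈ 7.36 m

γ = 1.122 × 9.81 = 11.00682 kN/m³.
A = 4.8 × 1.5 = 7.2 m².
From F = γ·h_c·A, the centroid depth is h_c = 350/(11.00682 × 7.2) = 4.41645 m.
Let θ = 33° be the plate's angle to the horizontal; measure y along the incline from where the plane meets the free surface. Vertical depth h = y·sinθ with sinθ = 0.544639.
Along the incline, y_c = h_c/sinθ = 4.41645/0.544639 = 8.10895 m.
The centroid lies 1.5/2 = 0.75 m below the top edge, so the top edge sits at y_top = 8.10895 − 0.75 = 7.35895 m along the incline.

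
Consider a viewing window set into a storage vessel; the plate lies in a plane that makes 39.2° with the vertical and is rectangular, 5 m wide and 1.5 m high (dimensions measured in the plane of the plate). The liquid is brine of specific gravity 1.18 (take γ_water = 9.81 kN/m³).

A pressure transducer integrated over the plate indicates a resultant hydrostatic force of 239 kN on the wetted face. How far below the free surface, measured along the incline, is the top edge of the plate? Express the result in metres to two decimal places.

y_top ≈ 2.80 m

γ = 1.18 × 9.81 = 11.5758 kN/m³.
A = 5 × 1.5 = 7.5 m².
From F = γ·h_c·A, the centroid depth is h_c = 239/(11.5758 × 7.5) = 2.75287 m.
The plate makes 39.2° with the vertical, i.e. θ = 90° − 39.2° = 50.8° to the horizontal. Measuring y along the incline from the free-surface line, vertical depth h = y·sinθ with sinθ = 0.774944.
Along the incline, y_c = h_c/sinθ = 2.75287/0.774944 = 3.55235 m.
The centroid lies 1.5/2 = 0.75 m below the top edge, so the top edge sits at y_top = 3.55235 − 0.75 = 2.80235 m along the incline.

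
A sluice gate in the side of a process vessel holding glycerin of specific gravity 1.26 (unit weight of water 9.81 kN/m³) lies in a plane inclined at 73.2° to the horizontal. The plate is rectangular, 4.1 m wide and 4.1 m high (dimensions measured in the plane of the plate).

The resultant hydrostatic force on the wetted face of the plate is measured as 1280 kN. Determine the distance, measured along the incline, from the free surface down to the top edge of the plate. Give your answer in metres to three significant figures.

y_top ≈ 4.38 m

γ = 1.26 × 9.81 = 12.3606 kN/m³.
A = 4.1 × 4.1 = 16.81 m².
From F = γ·h_c·A, the centroid depth is h_c = 1280/(12.3606 × 16.81) = 6.16031 m.
Let θ = 73.2° be the plate's angle to the horizontal; measure y along the incline from where the plane meets the free surface. Vertical depth h = y·sinθ with sinθ = 0.957319.
Along the incline, y_c = h_c/sinθ = 6.16031/0.957319 = 6.43496 m.
The centroid lies 4.1/2 = 2.05 m below the top edge, so the top edge sits at y_top = 6.43496 − 2.05 = 4.38496 m along the incline.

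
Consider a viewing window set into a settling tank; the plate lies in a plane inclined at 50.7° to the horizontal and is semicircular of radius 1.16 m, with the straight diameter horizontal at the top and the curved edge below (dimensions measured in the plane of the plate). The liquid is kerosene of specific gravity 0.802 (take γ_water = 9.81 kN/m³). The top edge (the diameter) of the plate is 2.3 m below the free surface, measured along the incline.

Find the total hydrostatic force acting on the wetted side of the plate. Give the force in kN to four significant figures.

γ = 0.802 × 9.81 = 7.86762 kN/m³.
Let θ = 50.7° be the plate's angle to the horizontal; measure y along the incline from where the plane meets the free surface. Vertical depth h = y·sinθ with sinθ = 0.773840.
The centroid of a semicircle lies 4r/(3π) = 0.492319 m from the diameter, here below the top edge, so y_c = 2.3 + 0.492319 = 2.79232 m and h_c = 2.79232 × 0.773840 = 2.16081 m.
A = πr²/2 = π × 1.16²/2 = 2.11366 m².
Resultant F = γ·h_c·A = 7.86762 × 2.16081 × 2.11366 = 35.9331 kN.

F ≈ 35.93 kN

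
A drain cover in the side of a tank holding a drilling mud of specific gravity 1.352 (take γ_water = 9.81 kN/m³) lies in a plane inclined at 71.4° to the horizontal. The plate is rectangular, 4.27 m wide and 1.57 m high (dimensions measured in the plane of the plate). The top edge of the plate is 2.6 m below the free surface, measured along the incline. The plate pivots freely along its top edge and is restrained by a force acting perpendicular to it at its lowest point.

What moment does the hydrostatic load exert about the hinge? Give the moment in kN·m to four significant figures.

M ≈ 241.2 kN·m

γ = 1.352 × 9.81 = 13.26312 kN/m³.
Let θ = 71.4° be the plate's angle to the horizontal; measure y along the incline from where the plane meets the free surface. Vertical depth h = y·sinθ with sinθ = 0.947768.
The centroid lies 1.57/2 = 0.785 m below the top edge, so y_c = 2.6 + 0.785 = 3.385 m and h_c = 3.385 × 0.947768 = 3.20819 m.
A = 4.27 × 1.57 = 6.7039 m².
Resultant F = γ·h_c·A = 13.26312 × 3.20819 × 6.7039 = 285.255 kN.
I_c = b·h³/12 = 4.27 × 1.57³/12 = 1.37704 m⁴.
Centre of pressure: y_p = y_c + I_c/(y_c·A) = 3.385 + 1.37704/(3.385 × 6.7039) = 3.385 + 0.0606821 = 3.44568 m along the plane.
The resultant acts 0.785 + 0.0606821 = 0.845682 m (along the plate) below the hinge at the top edge, so the moment about the hinge is M = F × 0.845682 = 285.255 × 0.845682 = 241.235 kN·m.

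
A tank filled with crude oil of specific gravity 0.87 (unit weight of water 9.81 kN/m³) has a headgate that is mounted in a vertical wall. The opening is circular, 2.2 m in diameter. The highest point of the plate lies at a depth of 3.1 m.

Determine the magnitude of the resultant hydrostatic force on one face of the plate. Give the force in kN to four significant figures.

F ≈ 136.3 kN

γ = 0.87 × 9.81 = 8.5347 kN/m³.
The centroid is at the centre, 1.1 m below the top of the plate, so the centroid depth is h_c = 3.1 + 1.1 = 4.2 m.
A = π(1.1)² = 3.80133 m².
Resultant F = γ·h_c·A = 8.5347 × 4.2 × 3.80133 = 136.261 kN.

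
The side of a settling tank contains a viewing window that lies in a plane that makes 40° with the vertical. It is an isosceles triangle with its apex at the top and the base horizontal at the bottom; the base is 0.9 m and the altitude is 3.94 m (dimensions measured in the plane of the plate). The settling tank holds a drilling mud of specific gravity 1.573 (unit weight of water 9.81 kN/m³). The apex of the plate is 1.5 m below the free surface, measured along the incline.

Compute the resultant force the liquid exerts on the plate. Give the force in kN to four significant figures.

γ = 1.573 × 9.81 = 15.43113 kN/m³.
The plate makes 40° with the vertical, i.e. θ = 90° − 40° = 50° to the horizontal. Measuring y along the incline from the free-surface line, vertical depth h = y·sinθ with sinθ = 0.766044.
With the apex up, the centroid sits 2h/3 = 2 × 3.94/3 = 2.62667 m below the apex, so y_c = 1.5 + 2.62667 = 4.12667 m and h_c = 4.12667 × 0.766044 = 3.16121 m.
A = ½ × 0.9 × 3.94 = 1.773 m².
Resultant F = γ·h_c·A = 15.43113 × 3.16121 × 1.773 = 86.4888 kN.

F ≈ 86.49 kN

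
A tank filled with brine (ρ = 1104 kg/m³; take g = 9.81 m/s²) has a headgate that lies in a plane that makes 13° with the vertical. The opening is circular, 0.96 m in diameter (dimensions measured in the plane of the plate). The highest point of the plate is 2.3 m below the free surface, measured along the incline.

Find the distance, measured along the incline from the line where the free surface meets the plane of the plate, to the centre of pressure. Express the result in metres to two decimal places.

γ = ρg = 1104 × 9.81 / 1000 = 10.83024 kN/m³.
The plate makes 13° with the vertical, i.e. θ = 90° − 13° = 77° to the horizontal. Measuring y along the incline from the free-surface line, vertical depth h = y·sinθ with sinθ = 0.974370.
The centroid is at the centre, 0.48 m below the top of the plate, so y_c = 2.3 + 0.48 = 2.78 m and h_c = 2.78 × 0.974370 = 2.70875 m.
A = π(0.48)² = 0.723823 m².
Resultant F = γ·h_c·A = 10.83024 × 2.70875 × 0.723823 = 21.2344 kN.
I_c = πr⁴/4 = π × 0.48⁴/4 = 0.0416922 m⁴.
Centre of pressure: y_p = y_c + I_c/(y_c·A) = 2.78 + 0.0416922/(2.78 × 0.723823) = 2.78 + 0.0207194 = 2.80072 m along the plane.

y_p = 2.80 m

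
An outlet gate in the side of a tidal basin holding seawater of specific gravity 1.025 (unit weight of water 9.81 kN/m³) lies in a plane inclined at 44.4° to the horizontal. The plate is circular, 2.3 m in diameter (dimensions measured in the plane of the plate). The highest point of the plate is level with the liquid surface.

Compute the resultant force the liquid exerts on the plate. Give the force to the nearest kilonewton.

γ = 1.025 × 9.81 = 10.05525 kN/m³.
Let θ = 44.4° be the plate's angle to the horizontal; measure y along the incline from where the plane meets the free surface. Vertical depth h = y·sinθ with sinθ = 0.699663.
The centroid is at the centre, 1.15 m below the top of the plate, so y_c = 1.15 m and h_c = 1.15 × 0.699663 = 0.804612 m.
A = π(1.15)² = 4.15476 m².
Resultant F = γ·h_c·A = 10.05525 × 0.804612 × 4.15476 = 33.6144 kN.

F ≈ 34 kN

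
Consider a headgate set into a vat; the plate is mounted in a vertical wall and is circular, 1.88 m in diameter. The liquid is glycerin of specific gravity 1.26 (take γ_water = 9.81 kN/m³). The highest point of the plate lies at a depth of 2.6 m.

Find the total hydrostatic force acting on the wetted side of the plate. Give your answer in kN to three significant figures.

γ = 1.26 × 9.81 = 12.3606 kN/m³.
The centroid is at the centre, 0.94 m below the top of the plate, so the centroid depth is h_c = 2.6 + 0.94 = 3.54 m.
A = π(0.94)² = 2.77591 m².
Resultant F = γ·h_c·A = 12.3606 × 3.54 × 2.77591 = 121.464 kN.

F ≈ 121 kN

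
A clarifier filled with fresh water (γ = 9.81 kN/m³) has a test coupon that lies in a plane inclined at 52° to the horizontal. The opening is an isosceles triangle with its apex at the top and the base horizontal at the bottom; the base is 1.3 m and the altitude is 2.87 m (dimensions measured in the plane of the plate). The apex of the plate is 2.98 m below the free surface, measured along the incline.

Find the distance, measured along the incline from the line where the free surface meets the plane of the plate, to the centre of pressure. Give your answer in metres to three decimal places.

γ = 9.81 kN/m³.
Let θ = 52° be the plate's angle to the horizontal; measure y along the incline from where the plane meets the free surface. Vertical depth h = y·sinθ with sinθ = 0.788011.
With the apex up, the centroid sits 2h/3 = 2 × 2.87/3 = 1.91333 m below the apex, so y_c = 2.98 + 1.91333 = 4.89333 m and h_c = 4.89333 × 0.788011 = 3.856 m.
A = ½ × 1.3 × 2.87 = 1.8655 m².
Resultant F = γ·h_c·A = 9.81 × 3.856 × 1.8655 = 70.5669 kN.
I_c = b·h³/36 = 1.3 × 2.87³/36 = 0.853663 m⁴.
Centre of pressure: y_p = y_c + I_c/(y_c·A) = 4.89333 + 0.853663/(4.89333 × 1.8655) = 4.89333 + 0.0935162 = 4.98685 m along the plane.

y_p = 4.987 m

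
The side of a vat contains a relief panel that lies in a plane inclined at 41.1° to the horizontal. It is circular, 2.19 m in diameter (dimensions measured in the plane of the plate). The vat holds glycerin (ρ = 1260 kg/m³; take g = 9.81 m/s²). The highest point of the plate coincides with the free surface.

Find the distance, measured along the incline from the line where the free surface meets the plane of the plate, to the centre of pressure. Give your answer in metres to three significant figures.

γ = ρg = 1260 × 9.81 / 1000 = 12.3606 kN/m³.
Let θ = 41.1° be the plate's angle to the horizontal; measure y along the incline from where the plane meets the free surface. Vertical depth h = y·sinθ with sinθ = 0.657375.
The centroid is at the centre, 1.095 m below the top of the plate, so y_c = 1.095 m and h_c = 1.095 × 0.657375 = 0.719826 m.
A = π(1.095)² = 3.76685 m².
Resultant F = γ·h_c·A = 12.3606 × 0.719826 × 3.76685 = 33.5155 kN.
I_c = πr⁴/4 = π × 1.095⁴/4 = 1.12914 m⁴.
Centre of pressure: y_p = y_c + I_c/(y_c·A) = 1.095 + 1.12914/(1.095 × 3.76685) = 1.095 + 0.273751 = 1.36875 m along the plane.

y_p = 1.37 m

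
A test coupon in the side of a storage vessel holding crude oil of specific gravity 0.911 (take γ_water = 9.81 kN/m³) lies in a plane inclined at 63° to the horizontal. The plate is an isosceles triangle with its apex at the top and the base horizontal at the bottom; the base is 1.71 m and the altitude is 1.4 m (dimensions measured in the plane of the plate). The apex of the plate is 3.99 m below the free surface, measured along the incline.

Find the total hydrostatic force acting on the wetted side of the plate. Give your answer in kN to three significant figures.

F ≈ 46.9 kN

γ = 0.911 × 9.81 = 8.93691 kN/m³.
Let θ = 63° be the plate's angle to the horizontal; measure y along the incline from where the plane meets the free surface. Vertical depth h = y·sinθ with sinθ = 0.891007.
With the apex up, the centroid sits 2h/3 = 2 × 1.4/3 = 0.933333 m below the apex, so y_c = 3.99 + 0.933333 = 4.92333 m and h_c = 4.92333 × 0.891007 = 4.38672 m.
A = ½ × 1.71 × 1.4 = 1.197 m².
Resultant F = γ·h_c·A = 8.93691 × 4.38672 × 1.197 = 46.9269 kN.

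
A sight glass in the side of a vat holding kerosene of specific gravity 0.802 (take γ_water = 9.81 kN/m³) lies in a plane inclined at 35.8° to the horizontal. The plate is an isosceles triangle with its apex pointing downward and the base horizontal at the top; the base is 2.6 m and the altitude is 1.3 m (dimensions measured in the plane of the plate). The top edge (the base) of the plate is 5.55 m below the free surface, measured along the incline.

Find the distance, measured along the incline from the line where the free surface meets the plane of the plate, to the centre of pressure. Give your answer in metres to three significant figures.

y_p = 6.00 m

γ = 0.802 × 9.81 = 7.86762 kN/m³.
Let θ = 35.8° be the plate's angle to the horizontal; measure y along the incline from where the plane meets the free surface. Vertical depth h = y·sinθ with sinθ = 0.584958.
With the apex down, the centroid sits h/3 = 1.3/3 = 0.433333 m below the base (the top edge), so y_c = 5.55 + 0.433333 = 5.98333 m and h_c = 5.98333 × 0.584958 = 3.5 m.
A = ½ × 2.6 × 1.3 = 1.69 m².
Resultant F = γ·h_c·A = 7.86762 × 3.5 × 1.69 = 46.537 kN.
I_c = b·h³/36 = 2.6 × 1.3³/36 = 0.158672 m⁴.
Centre of pressure: y_p = y_c + I_c/(y_c·A) = 5.98333 + 0.158672/(5.98333 × 1.69) = 5.98333 + 0.0156917 = 5.99902 m along the plane.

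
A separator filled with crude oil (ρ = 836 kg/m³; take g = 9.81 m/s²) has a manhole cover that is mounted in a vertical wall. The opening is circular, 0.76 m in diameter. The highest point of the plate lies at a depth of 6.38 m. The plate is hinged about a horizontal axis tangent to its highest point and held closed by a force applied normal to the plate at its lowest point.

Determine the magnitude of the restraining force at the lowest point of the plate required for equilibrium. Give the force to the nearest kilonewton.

γ = ρg = 836 × 9.81 / 1000 = 8.20116 kN/m³.
The centroid is at the centre, 0.38 m below the top of the plate, so the centroid depth is h_c = 6.38 + 0.38 = 6.76 m.
A = π(0.38)² = 0.453646 m².
Resultant F = γ·h_c·A = 8.20116 × 6.76 × 0.453646 = 25.1501 kN.
I_c = πr⁴/4 = π × 0.38⁴/4 = 0.0163766 m⁴.
Centre of pressure: y_p = y_c + I_c/(y_c·A) = 6.76 + 0.0163766/(6.76 × 0.453646) = 6.76 + 0.00534023 = 6.76534 m along the plane.
The resultant acts 0.38 + 0.00534023 = 0.38534 m (along the plate) below the hinge at the top edge, so the moment about the hinge is M = F × 0.38534 = 25.1501 × 0.38534 = 9.69134 kN·m.
A normal force at the bottom, 0.76 m from the hinge, must supply this moment: P = 9.69134/0.76 = 12.7518 kN.

P ≈ 13 kN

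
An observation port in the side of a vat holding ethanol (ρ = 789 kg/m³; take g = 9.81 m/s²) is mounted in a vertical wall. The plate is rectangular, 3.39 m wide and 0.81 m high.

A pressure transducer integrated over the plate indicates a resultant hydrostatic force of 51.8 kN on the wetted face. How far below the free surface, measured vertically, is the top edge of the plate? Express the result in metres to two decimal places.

γ = ρg = 789 × 9.81 / 1000 = 7.74009 kN/m³.
A = 3.39 × 0.81 = 2.7459 m².
From F = γ·h_c·A, the centroid depth is h_c = 51.8/(7.74009 × 2.7459) = 2.43724 m.
The centroid lies 0.81/2 = 0.405 m below the top edge, so the top edge sits at h_top = 2.43724 − 0.405 = 2.03224 m below the surface.

d_top ≈ 2.03 m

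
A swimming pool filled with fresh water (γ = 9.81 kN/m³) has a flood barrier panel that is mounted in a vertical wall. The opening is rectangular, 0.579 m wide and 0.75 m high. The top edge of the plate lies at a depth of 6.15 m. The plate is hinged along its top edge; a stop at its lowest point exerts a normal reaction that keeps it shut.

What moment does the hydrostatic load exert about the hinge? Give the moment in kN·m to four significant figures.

γ = 9.81 kN/m³.
The centroid lies 0.75/2 = 0.375 m below the top edge, so the centroid depth is h_c = 6.15 + 0.375 = 6.525 m.
A = 0.579 × 0.75 = 0.43425 m².
Resultant F = γ·h_c·A = 9.81 × 6.525 × 0.43425 = 27.7965 kN.
I_c = b·h³/12 = 0.579 × 0.75³/12 = 0.0203555 m⁴.
Centre of pressure: y_p = y_c + I_c/(y_c·A) = 6.525 + 0.0203555/(6.525 × 0.43425) = 6.525 + 0.00718392 = 6.53218 m along the plane.
The resultant acts 0.375 + 0.00718392 = 0.382184 m (along the plate) below the hinge at the top edge, so the moment about the hinge is M = F × 0.382184 = 27.7965 × 0.382184 = 10.6234 kN·m.

M ≈ 10.62 kN·m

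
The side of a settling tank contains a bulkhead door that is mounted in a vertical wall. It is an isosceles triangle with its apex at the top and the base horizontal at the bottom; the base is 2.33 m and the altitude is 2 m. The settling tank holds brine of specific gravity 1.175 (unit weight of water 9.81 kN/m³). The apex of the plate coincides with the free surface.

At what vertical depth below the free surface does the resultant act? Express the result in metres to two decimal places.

γ = 1.175 × 9.81 = 11.52675 kN/m³.
With the apex up, the centroid sits 2h/3 = 2 × 2/3 = 1.33333 m below the apex, so the centroid depth is h_c = 1.33333 m.
A = ½ × 2.33 × 2 = 2.33 m².
Resultant F = γ·h_c·A = 11.52675 × 1.33333 × 2.33 = 35.8097 kN.
I_c = b·h³/36 = 2.33 × 2³/36 = 0.517778 m⁴.
Centre of pressure: y_p = y_c + I_c/(y_c·A) = 1.33333 + 0.517778/(1.33333 × 2.33) = 1.33333 + 0.166667 = 1.5 m along the plane.

h_p = 1.50 m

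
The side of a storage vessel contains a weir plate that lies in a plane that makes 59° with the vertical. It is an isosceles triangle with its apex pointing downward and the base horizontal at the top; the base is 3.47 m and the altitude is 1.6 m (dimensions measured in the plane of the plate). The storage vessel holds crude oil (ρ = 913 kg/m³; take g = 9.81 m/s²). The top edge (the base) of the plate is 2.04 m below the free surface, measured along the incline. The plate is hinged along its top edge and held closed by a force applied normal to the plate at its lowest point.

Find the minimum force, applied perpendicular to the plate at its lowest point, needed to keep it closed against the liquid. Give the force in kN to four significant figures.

γ = ρg = 913 × 9.81 / 1000 = 8.95653 kN/m³.
The plate makes 59° with the vertical, i.e. θ = 90° − 59° = 31° to the horizontal. Measuring y along the incline from the free-surface line, vertical depth h = y·sinθ with sinθ = 0.515038.
With the apex down, the centroid sits h/3 = 1.6/3 = 0.533333 m below the base (the top edge), so y_c = 2.04 + 0.533333 = 2.57333 m and h_c = 2.57333 × 0.515038 = 1.32536 m.
A = ½ × 3.47 × 1.6 = 2.776 m².
Resultant F = γ·h_c·A = 8.95653 × 1.32536 × 2.776 = 32.9529 kN.
I_c = b·h³/36 = 3.47 × 1.6³/36 = 0.394809 m⁴.
Centre of pressure: y_p = y_c + I_c/(y_c·A) = 2.57333 + 0.394809/(2.57333 × 2.776) = 2.57333 + 0.0552678 = 2.6286 m along the plane.
The resultant acts 0.533333 + 0.0552678 = 0.588601 m (along the plate) below the hinge at the top edge, so the moment about the hinge is M = F × 0.588601 = 32.9529 × 0.588601 = 19.3961 kN·m.
A normal force at the bottom, 1.6 m from the hinge, must supply this moment: P = 19.3961/1.6 = 12.1226 kN.

P ≈ 12.12 kN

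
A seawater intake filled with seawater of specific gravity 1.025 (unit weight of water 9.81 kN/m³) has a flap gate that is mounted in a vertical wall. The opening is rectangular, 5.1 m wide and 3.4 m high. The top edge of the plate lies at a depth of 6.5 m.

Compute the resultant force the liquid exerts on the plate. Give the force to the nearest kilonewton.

γ = 1.025 × 9.81 = 10.05525 kN/m³.
The centroid lies 3.4/2 = 1.7 m below the top edge, so the centroid depth is h_c = 6.5 + 1.7 = 8.2 m.
A = 5.1 × 3.4 = 17.34 m².
Resultant F = γ·h_c·A = 10.05525 × 8.2 × 17.34 = 1429.74 kN.

F ≈ 1430 kN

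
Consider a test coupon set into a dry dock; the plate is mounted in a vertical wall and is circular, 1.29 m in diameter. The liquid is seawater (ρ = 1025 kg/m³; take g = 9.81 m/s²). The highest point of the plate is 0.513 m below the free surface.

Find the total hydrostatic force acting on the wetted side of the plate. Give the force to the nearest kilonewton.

F ≈ 15 kN

γ = ρg = 1025 × 9.81 / 1000 = 10.05525 kN/m³.
The centroid is at the centre, 0.645 m below the top of the plate, so the centroid depth is h_c = 0.513 + 0.645 = 1.158 m.
A = π(0.645)² = 1.30698 m².
Resultant F = γ·h_c·A = 10.05525 × 1.158 × 1.30698 = 15.2184 kN.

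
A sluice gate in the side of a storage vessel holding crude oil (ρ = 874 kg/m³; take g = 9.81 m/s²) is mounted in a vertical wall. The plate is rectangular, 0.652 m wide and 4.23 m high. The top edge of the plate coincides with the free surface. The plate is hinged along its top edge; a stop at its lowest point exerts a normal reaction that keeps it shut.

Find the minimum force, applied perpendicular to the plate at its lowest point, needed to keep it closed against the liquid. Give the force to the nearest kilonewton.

P ≈ 33 kN

γ = ρg = 874 × 9.81 / 1000 = 8.57394 kN/m³.
The centroid lies 4.23/2 = 2.115 m below the top edge, so the centroid depth is h_c = 2.115 m.
A = 0.652 × 4.23 = 2.75796 m².
Resultant F = γ·h_c·A = 8.57394 × 2.115 × 2.75796 = 50.0125 kN.
I_c = b·h³/12 = 0.652 × 4.23³/12 = 4.11233 m⁴.
Centre of pressure: y_p = y_c + I_c/(y_c·A) = 2.115 + 4.11233/(2.115 × 2.75796) = 2.115 + 0.705001 = 2.82 m along the plane.
The resultant acts 2.115 + 0.705001 = 2.82 m (along the plate) below the hinge at the top edge, so the moment about the hinge is M = F × 2.82 = 50.0125 × 2.82 = 141.035 kN·m.
A normal force at the bottom, 4.23 m from the hinge, must supply this moment: P = 141.035/4.23 = 33.3416 kN.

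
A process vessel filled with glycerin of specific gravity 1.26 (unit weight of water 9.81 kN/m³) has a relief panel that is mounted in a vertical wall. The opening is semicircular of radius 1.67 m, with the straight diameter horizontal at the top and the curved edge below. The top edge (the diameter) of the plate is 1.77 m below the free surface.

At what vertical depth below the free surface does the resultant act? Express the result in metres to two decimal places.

h_p = 2.56 m

γ = 1.26 × 9.81 = 12.3606 kN/m³.
The centroid of a semicircle lies 4r/(3π) = 0.70877 m from the diameter, here below the top edge, so the centroid depth is h_c = 1.77 + 0.70877 = 2.47877 m.
A = πr²/2 = π × 1.67²/2 = 4.38079 m².
Resultant F = γ·h_c·A = 12.3606 × 2.47877 × 4.38079 = 134.223 kN.
I_c = (π/8 − 8/(9π))·r⁴ = 0.109757 × 1.67⁴ = 0.853686 m⁴.
Centre of pressure: y_p = y_c + I_c/(y_c·A) = 2.47877 + 0.853686/(2.47877 × 4.38079) = 2.47877 + 0.0786157 = 2.55739 m along the plane.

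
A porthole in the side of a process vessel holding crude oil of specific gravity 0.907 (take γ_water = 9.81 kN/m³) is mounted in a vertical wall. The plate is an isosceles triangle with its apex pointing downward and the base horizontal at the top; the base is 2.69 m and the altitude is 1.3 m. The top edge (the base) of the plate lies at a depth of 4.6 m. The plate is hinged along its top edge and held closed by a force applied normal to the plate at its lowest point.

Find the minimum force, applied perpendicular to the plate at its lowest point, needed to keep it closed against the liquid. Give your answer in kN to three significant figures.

γ = 0.907 × 9.81 = 8.89767 kN/m³.
With the apex down, the centroid sits h/3 = 1.3/3 = 0.433333 m below the base (the top edge), so the centroid depth is h_c = 4.6 + 0.433333 = 5.03333 m.
A = ½ × 2.69 × 1.3 = 1.7485 m².
Resultant F = γ·h_c·A = 8.89767 × 5.03333 × 1.7485 = 78.3064 kN.
I_c = b·h³/36 = 2.69 × 1.3³/36 = 0.164165 m⁴.
Centre of pressure: y_p = y_c + I_c/(y_c·A) = 5.03333 + 0.164165/(5.03333 × 1.7485) = 5.03333 + 0.0186535 = 5.05198 m along the plane.
The resultant acts 0.433333 + 0.0186535 = 0.451987 m (along the plate) below the hinge at the top edge, so the moment about the hinge is M = F × 0.451987 = 78.3064 × 0.451987 = 35.3935 kN·m.
A normal force at the bottom, 1.3 m from the hinge, must supply this moment: P = 35.3935/1.3 = 27.2258 kN.

P ≈ 27.2 kN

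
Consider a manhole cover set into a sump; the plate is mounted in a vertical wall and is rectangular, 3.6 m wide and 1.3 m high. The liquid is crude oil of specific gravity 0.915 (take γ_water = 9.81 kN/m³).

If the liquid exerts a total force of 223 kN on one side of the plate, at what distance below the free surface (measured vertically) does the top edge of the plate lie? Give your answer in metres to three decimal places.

d_top ≈ 4.658 m

γ = 0.915 × 9.81 = 8.97615 kN/m³.
A = 3.6 × 1.3 = 4.68 m².
From F = γ·h_c·A, the centroid depth is h_c = 223/(8.97615 × 4.68) = 5.30846 m.
The centroid lies 1.3/2 = 0.65 m below the top edge, so the top edge sits at h_top = 5.30846 − 0.65 = 4.65846 m below the surface.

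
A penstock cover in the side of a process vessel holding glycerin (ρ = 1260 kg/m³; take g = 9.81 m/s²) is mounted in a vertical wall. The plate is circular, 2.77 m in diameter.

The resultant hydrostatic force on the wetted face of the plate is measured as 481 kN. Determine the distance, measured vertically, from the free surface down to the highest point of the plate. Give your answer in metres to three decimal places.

d_top ≈ 5.072 m

γ = ρg = 1260 × 9.81 / 1000 = 12.3606 kN/m³.
A = π(1.385)² = 6.02628 m².
From F = γ·h_c·A, the centroid depth is h_c = 481/(12.3606 × 6.02628) = 6.45738 m.
The centroid is at the centre, 1.385 m below the top of the plate, so the highest point sits at h_top = 6.45738 − 1.385 = 5.07238 m below the surface.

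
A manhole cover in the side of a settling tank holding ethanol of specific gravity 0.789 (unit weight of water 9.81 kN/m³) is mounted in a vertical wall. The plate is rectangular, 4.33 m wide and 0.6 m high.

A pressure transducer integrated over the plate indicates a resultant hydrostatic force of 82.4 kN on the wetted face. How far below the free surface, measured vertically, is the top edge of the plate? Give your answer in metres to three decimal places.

γ = 0.789 × 9.81 = 7.74009 kN/m³.
A = 4.33 × 0.6 = 2.598 m².
From F = γ·h_c·A, the centroid depth is h_c = 82.4/(7.74009 × 2.598) = 4.09772 m.
The centroid lies 0.6/2 = 0.3 m below the top edge, so the top edge sits at h_top = 4.09772 − 0.3 = 3.79772 m below the surface.

d_top ≈ 3.798 m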